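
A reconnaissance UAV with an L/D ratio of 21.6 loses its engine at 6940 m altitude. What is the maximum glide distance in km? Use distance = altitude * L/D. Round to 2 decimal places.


Step 1: Glide distance = altitude * L/D = 6940 * 21.6 = 149904.0 m
Step 2: Convert to km: 149904.0 / 1000 = 149.90 km

149.90


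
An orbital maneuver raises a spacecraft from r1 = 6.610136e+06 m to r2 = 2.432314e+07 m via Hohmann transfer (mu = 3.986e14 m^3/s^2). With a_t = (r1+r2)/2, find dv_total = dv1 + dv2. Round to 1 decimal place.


Step 1: Transfer semi-major axis a_t = (6.610136e+06 + 2.432314e+07) / 2 = 1.546664e+07 m
Step 2: v1 (circular at r1) = sqrt(mu/r1) = 7765.39 m/s
Step 3: v_t1 = sqrt(mu*(2/r1 - 1/a_t)) = 9738.12 m/s
Step 4: dv1 = |9738.12 - 7765.39| = 1972.73 m/s
Step 5: v2 (circular at r2) = 4048.17 m/s, v_t2 = 2646.46 m/s
Step 6: dv2 = |4048.17 - 2646.46| = 1401.71 m/s
Step 7: Total delta-v = 1972.73 + 1401.71 = 3374.4 m/s

3374.4


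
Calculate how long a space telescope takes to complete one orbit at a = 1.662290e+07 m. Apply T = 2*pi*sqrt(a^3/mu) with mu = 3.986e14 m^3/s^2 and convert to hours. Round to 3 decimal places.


Step 1: a^3 / mu = 4.593253e+21 / 3.986e14 = 1.152346e+07
Step 2: sqrt(1.152346e+07) = 3394.6229 s
Step 3: T = 2*pi * 3394.6229 = 21329.04 s
Step 4: T in hours = 21329.04 / 3600 = 5.925 hours

5.925


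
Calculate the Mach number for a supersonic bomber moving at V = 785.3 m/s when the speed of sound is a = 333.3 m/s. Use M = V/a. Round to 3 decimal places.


Step 1: M = V / a = 785.3 / 333.3
Step 2: M = 2.356

2.356


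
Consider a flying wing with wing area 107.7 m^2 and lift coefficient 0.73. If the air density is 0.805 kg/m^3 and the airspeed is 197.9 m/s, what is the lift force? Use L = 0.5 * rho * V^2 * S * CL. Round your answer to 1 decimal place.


Step 1: Calculate dynamic pressure q = 0.5 * 0.805 * 197.9^2 = 0.5 * 0.805 * 39164.41 = 15763.675 Pa
Step 2: Multiply by wing area and lift coefficient: L = 15763.675 * 107.7 * 0.73
Step 3: L = 1697747.8002 * 0.73 = 1239355.9 N

1239355.9


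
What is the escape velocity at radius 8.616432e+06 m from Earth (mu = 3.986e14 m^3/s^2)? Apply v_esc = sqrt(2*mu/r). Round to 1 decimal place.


Step 1: 2*mu/r = 2 * 3.986e14 / 8.616432e+06 = 92520894.9598
Step 2: v_esc = sqrt(92520894.9598) = 9618.8 m/s

9618.8


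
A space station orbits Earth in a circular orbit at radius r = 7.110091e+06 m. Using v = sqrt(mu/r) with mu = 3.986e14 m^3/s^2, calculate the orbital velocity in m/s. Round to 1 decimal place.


Step 1: mu / r = 3.986e14 / 7.110091e+06 = 56061167.1496
Step 2: v = sqrt(56061167.1496) = 7487.4 m/s

7487.4


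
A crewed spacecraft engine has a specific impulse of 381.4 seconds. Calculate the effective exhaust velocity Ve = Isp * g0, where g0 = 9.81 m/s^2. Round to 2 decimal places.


Step 1: Ve = Isp * g0 = 381.4 * 9.81
Step 2: Ve = 3741.53 m/s

3741.53


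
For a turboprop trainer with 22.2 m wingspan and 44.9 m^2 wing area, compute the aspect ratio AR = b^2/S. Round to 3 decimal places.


Step 1: b^2 = 22.2^2 = 492.84
Step 2: AR = 492.84 / 44.9 = 10.976

10.976


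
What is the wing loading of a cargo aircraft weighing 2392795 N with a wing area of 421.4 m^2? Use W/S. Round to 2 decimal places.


Step 1: Wing loading = W / S = 2392795 / 421.4
Step 2: Wing loading = 5678.20 N/m^2

5678.20


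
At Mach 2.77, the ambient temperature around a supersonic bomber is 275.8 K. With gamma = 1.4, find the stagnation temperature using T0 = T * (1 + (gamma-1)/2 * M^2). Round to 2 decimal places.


Step 1: (gamma-1)/2 = 0.2
Step 2: M^2 = 7.6729
Step 3: 1 + 0.2 * 7.6729 = 2.53458
Step 4: T0 = 275.8 * 2.53458 = 699.04 K

699.04


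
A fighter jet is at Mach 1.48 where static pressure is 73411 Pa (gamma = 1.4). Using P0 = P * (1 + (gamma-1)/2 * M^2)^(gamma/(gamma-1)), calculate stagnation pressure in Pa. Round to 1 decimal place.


Step 1: (gamma-1)/2 * M^2 = 0.2 * 2.1904 = 0.43808
Step 2: 1 + 0.43808 = 1.43808
Step 3: Exponent gamma/(gamma-1) = 3.5
Step 4: P0 = 73411 * 1.43808^3.5 = 261819.4 Pa

261819.4


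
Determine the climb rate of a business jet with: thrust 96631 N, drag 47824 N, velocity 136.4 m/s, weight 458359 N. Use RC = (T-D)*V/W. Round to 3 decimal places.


Step 1: Excess thrust = T - D = 96631 - 47824 = 48807 N
Step 2: Excess power = 48807 * 136.4 = 6657274.8 W
Step 3: RC = 6657274.8 / 458359 = 14.524 m/s

14.524


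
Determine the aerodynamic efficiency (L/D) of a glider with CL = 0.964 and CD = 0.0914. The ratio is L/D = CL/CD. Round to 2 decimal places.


Step 1: L/D = CL / CD = 0.964 / 0.0914
Step 2: L/D = 10.55

10.55


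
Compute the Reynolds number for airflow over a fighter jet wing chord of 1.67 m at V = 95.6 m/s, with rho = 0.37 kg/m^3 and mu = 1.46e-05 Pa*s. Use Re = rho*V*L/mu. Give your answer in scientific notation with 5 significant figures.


Step 1: Numerator = rho * V * L = 0.37 * 95.6 * 1.67 = 59.07124
Step 2: Re = 59.07124 / 1.46e-05
Step 3: Re = 4.0460e+06

4.0460e+06


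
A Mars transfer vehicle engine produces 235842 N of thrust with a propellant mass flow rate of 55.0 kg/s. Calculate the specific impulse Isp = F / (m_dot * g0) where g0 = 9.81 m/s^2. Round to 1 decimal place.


Step 1: m_dot * g0 = 55.0 * 9.81 = 539.55
Step 2: Isp = 235842 / 539.55 = 437.1 s

437.1


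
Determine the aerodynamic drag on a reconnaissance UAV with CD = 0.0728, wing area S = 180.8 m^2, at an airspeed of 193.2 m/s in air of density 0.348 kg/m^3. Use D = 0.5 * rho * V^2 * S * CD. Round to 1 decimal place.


Step 1: Dynamic pressure q = 0.5 * 0.348 * 193.2^2 = 6494.7658 Pa
Step 2: Drag D = q * S * CD = 6494.7658 * 180.8 * 0.0728
Step 3: D = 85485.7 N

85485.7


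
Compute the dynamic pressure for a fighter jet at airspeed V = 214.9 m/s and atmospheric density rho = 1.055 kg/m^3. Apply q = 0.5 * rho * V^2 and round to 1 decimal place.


Step 1: V^2 = 214.9^2 = 46182.01
Step 2: q = 0.5 * 1.055 * 46182.01
Step 3: q = 24361.0 Pa

24361.0


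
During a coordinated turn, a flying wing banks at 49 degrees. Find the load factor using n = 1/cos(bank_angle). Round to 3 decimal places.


Step 1: Convert 49 degrees to radians = 0.855211
Step 2: cos(49 deg) = 0.656059
Step 3: n = 1 / 0.656059 = 1.524

1.524


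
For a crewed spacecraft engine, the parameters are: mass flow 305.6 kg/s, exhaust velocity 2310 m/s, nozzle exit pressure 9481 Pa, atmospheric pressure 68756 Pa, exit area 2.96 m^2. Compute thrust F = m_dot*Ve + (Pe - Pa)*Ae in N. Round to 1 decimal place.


Step 1: Momentum thrust = m_dot * Ve = 305.6 * 2310 = 705936.0 N
Step 2: Pressure thrust = (Pe - Pa) * Ae = (9481 - 68756) * 2.96 = -175454.00 N
Step 3: Total thrust F = 705936.0 + -175454.00 = 530482.0 N

530482.0


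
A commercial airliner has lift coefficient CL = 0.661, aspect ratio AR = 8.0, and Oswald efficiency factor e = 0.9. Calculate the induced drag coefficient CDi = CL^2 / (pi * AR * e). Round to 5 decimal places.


Step 1: CL^2 = 0.661^2 = 0.436921
Step 2: pi * AR * e = 3.14159 * 8.0 * 0.9 = 22.619467
Step 3: CDi = 0.436921 / 22.619467 = 0.01932

0.01932


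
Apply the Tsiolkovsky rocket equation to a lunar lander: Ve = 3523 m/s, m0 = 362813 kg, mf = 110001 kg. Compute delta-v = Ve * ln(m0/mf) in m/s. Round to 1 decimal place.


Step 1: Mass ratio m0/mf = 362813 / 110001 = 3.29827
Step 2: ln(3.29827) = 1.193398
Step 3: delta-v = 3523 * 1.193398 = 4204.3 m/s

4204.3


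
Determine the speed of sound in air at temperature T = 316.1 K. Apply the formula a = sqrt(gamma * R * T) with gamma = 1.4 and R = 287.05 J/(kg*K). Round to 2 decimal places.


Step 1: gamma * R * T = 1.4 * 287.05 * 316.1 = 127031.107
Step 2: a = sqrt(127031.107) = 356.41 m/s

356.41


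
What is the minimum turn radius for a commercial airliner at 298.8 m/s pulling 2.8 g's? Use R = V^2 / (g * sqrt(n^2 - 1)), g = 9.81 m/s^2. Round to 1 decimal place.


Step 1: V^2 = 298.8^2 = 89281.44
Step 2: n^2 - 1 = 2.8^2 - 1 = 6.84
Step 3: sqrt(6.84) = 2.615339
Step 4: R = 89281.44 / (9.81 * 2.615339) = 3479.9 m

3479.9


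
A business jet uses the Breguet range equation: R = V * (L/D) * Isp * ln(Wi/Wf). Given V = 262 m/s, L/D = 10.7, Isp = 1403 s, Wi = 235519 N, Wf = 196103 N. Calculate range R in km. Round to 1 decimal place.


Step 1: Coefficient = V * (L/D) * Isp = 262 * 10.7 * 1403 = 3933170.2 m
Step 2: Wi/Wf = 235519 / 196103 = 1.200996
Step 3: ln(1.200996) = 0.183152
Step 4: R = 3933170.2 * 0.183152 = 720366.3 m = 720.4 km

720.4


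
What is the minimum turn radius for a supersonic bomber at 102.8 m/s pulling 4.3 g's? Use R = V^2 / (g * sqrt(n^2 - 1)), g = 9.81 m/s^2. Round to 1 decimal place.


Step 1: V^2 = 102.8^2 = 10567.84
Step 2: n^2 - 1 = 4.3^2 - 1 = 17.49
Step 3: sqrt(17.49) = 4.182105
Step 4: R = 10567.84 / (9.81 * 4.182105) = 257.6 m

257.6


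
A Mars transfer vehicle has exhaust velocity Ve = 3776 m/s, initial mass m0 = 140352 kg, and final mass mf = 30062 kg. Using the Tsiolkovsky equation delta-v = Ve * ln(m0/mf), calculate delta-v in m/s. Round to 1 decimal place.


Step 1: Mass ratio m0/mf = 140352 / 30062 = 4.668751
Step 2: ln(4.668751) = 1.540892
Step 3: delta-v = 3776 * 1.540892 = 5818.4 m/s

5818.4


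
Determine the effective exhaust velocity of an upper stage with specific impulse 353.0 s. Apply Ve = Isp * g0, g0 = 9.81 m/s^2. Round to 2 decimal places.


Step 1: Ve = Isp * g0 = 353.0 * 9.81
Step 2: Ve = 3462.93 m/s

3462.93


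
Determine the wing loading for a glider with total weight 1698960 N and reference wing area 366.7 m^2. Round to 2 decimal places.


Step 1: Wing loading = W / S = 1698960 / 366.7
Step 2: Wing loading = 4633.11 N/m^2

4633.11


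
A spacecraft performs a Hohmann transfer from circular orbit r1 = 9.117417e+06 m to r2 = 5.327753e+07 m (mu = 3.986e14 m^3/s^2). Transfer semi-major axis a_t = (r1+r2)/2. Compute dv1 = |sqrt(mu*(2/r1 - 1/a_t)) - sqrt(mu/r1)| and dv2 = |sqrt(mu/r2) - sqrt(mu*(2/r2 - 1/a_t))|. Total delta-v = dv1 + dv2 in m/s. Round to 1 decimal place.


Step 1: Transfer semi-major axis a_t = (9.117417e+06 + 5.327753e+07) / 2 = 3.119747e+07 m
Step 2: v1 (circular at r1) = sqrt(mu/r1) = 6612.0 m/s
Step 3: v_t1 = sqrt(mu*(2/r1 - 1/a_t)) = 8640.62 m/s
Step 4: dv1 = |8640.62 - 6612.0| = 2028.62 m/s
Step 5: v2 (circular at r2) = 2735.25 m/s, v_t2 = 1478.68 m/s
Step 6: dv2 = |2735.25 - 1478.68| = 1256.57 m/s
Step 7: Total delta-v = 2028.62 + 1256.57 = 3285.2 m/s

3285.2


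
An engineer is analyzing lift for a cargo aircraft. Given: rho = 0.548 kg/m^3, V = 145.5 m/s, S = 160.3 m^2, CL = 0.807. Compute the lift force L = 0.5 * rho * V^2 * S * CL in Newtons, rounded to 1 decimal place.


Step 1: Calculate dynamic pressure q = 0.5 * 0.548 * 145.5^2 = 0.5 * 0.548 * 21170.25 = 5800.6485 Pa
Step 2: Multiply by wing area and lift coefficient: L = 5800.6485 * 160.3 * 0.807
Step 3: L = 929843.9546 * 0.807 = 750384.1 N

750384.1


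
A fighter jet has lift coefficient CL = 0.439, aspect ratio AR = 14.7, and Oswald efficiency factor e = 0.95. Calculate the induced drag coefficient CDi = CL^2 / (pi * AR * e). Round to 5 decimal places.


Step 1: CL^2 = 0.439^2 = 0.192721
Step 2: pi * AR * e = 3.14159 * 14.7 * 0.95 = 43.872341
Step 3: CDi = 0.192721 / 43.872341 = 0.00439

0.00439


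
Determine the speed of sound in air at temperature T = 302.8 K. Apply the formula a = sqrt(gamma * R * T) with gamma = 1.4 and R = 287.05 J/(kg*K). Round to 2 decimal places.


Step 1: gamma * R * T = 1.4 * 287.05 * 302.8 = 121686.236
Step 2: a = sqrt(121686.236) = 348.84 m/s

348.84


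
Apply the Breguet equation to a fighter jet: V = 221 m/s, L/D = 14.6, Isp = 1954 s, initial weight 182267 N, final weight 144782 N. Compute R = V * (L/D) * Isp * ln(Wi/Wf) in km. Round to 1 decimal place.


Step 1: Coefficient = V * (L/D) * Isp = 221 * 14.6 * 1954 = 6304776.4 m
Step 2: Wi/Wf = 182267 / 144782 = 1.258906
Step 3: ln(1.258906) = 0.230243
Step 4: R = 6304776.4 * 0.230243 = 1451633.7 m = 1451.6 km

1451.6


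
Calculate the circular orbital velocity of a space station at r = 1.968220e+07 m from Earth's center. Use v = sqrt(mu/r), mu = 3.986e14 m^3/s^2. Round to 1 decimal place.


Step 1: mu / r = 3.986e14 / 1.968220e+07 = 20251801.1198
Step 2: v = sqrt(20251801.1198) = 4500.2 m/s

4500.2


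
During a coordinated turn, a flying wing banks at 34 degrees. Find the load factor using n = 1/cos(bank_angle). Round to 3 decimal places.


Step 1: Convert 34 degrees to radians = 0.593412
Step 2: cos(34 deg) = 0.829038
Step 3: n = 1 / 0.829038 = 1.206

1.206


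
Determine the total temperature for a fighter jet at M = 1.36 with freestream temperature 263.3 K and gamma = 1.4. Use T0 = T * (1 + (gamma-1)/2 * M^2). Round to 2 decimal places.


Step 1: (gamma-1)/2 = 0.2
Step 2: M^2 = 1.8496
Step 3: 1 + 0.2 * 1.8496 = 1.36992
Step 4: T0 = 263.3 * 1.36992 = 360.70 K

360.70


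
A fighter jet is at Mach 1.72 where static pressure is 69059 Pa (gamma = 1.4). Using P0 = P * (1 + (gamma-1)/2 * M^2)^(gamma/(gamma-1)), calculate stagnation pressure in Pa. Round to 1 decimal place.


Step 1: (gamma-1)/2 * M^2 = 0.2 * 2.9584 = 0.59168
Step 2: 1 + 0.59168 = 1.59168
Step 3: Exponent gamma/(gamma-1) = 3.5
Step 4: P0 = 69059 * 1.59168^3.5 = 351330.2 Pa

351330.2


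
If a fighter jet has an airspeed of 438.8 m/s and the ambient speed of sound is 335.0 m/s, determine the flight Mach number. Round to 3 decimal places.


Step 1: M = V / a = 438.8 / 335.0
Step 2: M = 1.310

1.310


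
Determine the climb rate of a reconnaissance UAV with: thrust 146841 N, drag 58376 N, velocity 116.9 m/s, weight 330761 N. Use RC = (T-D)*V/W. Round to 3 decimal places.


Step 1: Excess thrust = T - D = 146841 - 58376 = 88465 N
Step 2: Excess power = 88465 * 116.9 = 10341558.5 W
Step 3: RC = 10341558.5 / 330761 = 31.266 m/s

31.266


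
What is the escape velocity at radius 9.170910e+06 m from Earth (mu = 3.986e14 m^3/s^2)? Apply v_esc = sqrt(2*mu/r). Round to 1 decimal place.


Step 1: 2*mu/r = 2 * 3.986e14 / 9.170910e+06 = 86927033.4133
Step 2: v_esc = sqrt(86927033.4133) = 9323.5 m/s

9323.5


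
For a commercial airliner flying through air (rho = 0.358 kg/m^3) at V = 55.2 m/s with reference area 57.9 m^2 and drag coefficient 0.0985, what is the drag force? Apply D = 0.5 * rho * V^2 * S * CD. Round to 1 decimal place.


Step 1: Dynamic pressure q = 0.5 * 0.358 * 55.2^2 = 545.4202 Pa
Step 2: Drag D = q * S * CD = 545.4202 * 57.9 * 0.0985
Step 3: D = 3110.6 N

3110.6


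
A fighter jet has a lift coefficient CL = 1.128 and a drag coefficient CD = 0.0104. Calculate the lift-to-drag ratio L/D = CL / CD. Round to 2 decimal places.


Step 1: L/D = CL / CD = 1.128 / 0.0104
Step 2: L/D = 108.46

108.46


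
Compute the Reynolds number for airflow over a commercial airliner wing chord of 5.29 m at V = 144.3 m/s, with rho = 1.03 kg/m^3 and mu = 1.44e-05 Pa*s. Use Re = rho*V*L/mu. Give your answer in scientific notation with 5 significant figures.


Step 1: Numerator = rho * V * L = 1.03 * 144.3 * 5.29 = 786.24741
Step 2: Re = 786.24741 / 1.44e-05
Step 3: Re = 5.4601e+07

5.4601e+07


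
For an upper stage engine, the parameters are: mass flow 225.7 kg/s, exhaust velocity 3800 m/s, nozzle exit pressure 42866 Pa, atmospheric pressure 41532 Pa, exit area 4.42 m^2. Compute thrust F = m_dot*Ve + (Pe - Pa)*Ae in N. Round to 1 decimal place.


Step 1: Momentum thrust = m_dot * Ve = 225.7 * 3800 = 857660.0 N
Step 2: Pressure thrust = (Pe - Pa) * Ae = (42866 - 41532) * 4.42 = 5896.28 N
Step 3: Total thrust F = 857660.0 + 5896.28 = 863556.3 N

863556.3


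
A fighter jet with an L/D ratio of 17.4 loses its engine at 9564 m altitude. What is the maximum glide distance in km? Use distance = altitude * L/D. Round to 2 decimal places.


Step 1: Glide distance = altitude * L/D = 9564 * 17.4 = 166413.6 m
Step 2: Convert to km: 166413.6 / 1000 = 166.41 km

166.41


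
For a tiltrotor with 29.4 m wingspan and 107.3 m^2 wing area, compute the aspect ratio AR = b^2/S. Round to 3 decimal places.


Step 1: b^2 = 29.4^2 = 864.36
Step 2: AR = 864.36 / 107.3 = 8.056

8.056


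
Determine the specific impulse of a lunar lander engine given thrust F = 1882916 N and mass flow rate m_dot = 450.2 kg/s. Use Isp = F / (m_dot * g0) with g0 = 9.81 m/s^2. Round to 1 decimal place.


Step 1: m_dot * g0 = 450.2 * 9.81 = 4416.46
Step 2: Isp = 1882916 / 4416.46 = 426.3 s

426.3


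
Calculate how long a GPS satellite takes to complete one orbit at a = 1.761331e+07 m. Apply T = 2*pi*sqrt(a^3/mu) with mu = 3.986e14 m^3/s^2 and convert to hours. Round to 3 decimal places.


Step 1: a^3 / mu = 5.464154e+21 / 3.986e14 = 1.370836e+07
Step 2: sqrt(1.370836e+07) = 3702.4809 s
Step 3: T = 2*pi * 3702.4809 = 23263.37 s
Step 4: T in hours = 23263.37 / 3600 = 6.462 hours

6.462


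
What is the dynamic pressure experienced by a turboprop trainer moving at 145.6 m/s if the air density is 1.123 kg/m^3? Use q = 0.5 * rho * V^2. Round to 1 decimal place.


Step 1: V^2 = 145.6^2 = 21199.36
Step 2: q = 0.5 * 1.123 * 21199.36
Step 3: q = 11903.4 Pa

11903.4


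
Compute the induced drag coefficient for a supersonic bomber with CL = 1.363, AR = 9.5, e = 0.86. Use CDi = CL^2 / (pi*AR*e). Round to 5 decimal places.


Step 1: CL^2 = 1.363^2 = 1.857769
Step 2: pi * AR * e = 3.14159 * 9.5 * 0.86 = 25.666812
Step 3: CDi = 1.857769 / 25.666812 = 0.07238

0.07238


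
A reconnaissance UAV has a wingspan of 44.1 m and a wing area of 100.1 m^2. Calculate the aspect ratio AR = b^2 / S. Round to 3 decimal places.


Step 1: b^2 = 44.1^2 = 1944.81
Step 2: AR = 1944.81 / 100.1 = 19.429

19.429


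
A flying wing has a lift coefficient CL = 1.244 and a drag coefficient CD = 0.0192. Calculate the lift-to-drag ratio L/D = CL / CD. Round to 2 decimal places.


Step 1: L/D = CL / CD = 1.244 / 0.0192
Step 2: L/D = 64.79

64.79


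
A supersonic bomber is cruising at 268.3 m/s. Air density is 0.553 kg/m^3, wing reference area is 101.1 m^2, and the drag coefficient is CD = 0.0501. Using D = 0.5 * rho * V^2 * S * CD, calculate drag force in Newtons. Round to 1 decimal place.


Step 1: Dynamic pressure q = 0.5 * 0.553 * 268.3^2 = 19903.8221 Pa
Step 2: Drag D = q * S * CD = 19903.8221 * 101.1 * 0.0501
Step 3: D = 100815.0 N

100815.0


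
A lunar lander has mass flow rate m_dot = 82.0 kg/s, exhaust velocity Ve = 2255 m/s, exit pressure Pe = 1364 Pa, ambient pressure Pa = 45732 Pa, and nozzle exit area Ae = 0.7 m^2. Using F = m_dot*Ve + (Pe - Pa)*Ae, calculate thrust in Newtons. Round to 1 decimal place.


Step 1: Momentum thrust = m_dot * Ve = 82.0 * 2255 = 184910.0 N
Step 2: Pressure thrust = (Pe - Pa) * Ae = (1364 - 45732) * 0.7 = -31057.6 N
Step 3: Total thrust F = 184910.0 + -31057.6 = 153852.4 N

153852.4


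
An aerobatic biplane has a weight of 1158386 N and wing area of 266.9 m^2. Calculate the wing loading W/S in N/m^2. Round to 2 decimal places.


Step 1: Wing loading = W / S = 1158386 / 266.9
Step 2: Wing loading = 4340.15 N/m^2

4340.15


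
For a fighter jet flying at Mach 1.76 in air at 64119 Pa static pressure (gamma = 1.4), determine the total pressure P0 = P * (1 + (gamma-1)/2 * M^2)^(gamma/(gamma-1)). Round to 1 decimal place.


Step 1: (gamma-1)/2 * M^2 = 0.2 * 3.0976 = 0.61952
Step 2: 1 + 0.61952 = 1.61952
Step 3: Exponent gamma/(gamma-1) = 3.5
Step 4: P0 = 64119 * 1.61952^3.5 = 346608.2 Pa

346608.2


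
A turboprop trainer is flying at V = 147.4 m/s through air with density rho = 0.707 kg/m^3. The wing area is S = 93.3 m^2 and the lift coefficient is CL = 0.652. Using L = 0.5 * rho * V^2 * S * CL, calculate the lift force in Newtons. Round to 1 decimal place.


Step 1: Calculate dynamic pressure q = 0.5 * 0.707 * 147.4^2 = 0.5 * 0.707 * 21726.76 = 7680.4097 Pa
Step 2: Multiply by wing area and lift coefficient: L = 7680.4097 * 93.3 * 0.652
Step 3: L = 716582.2213 * 0.652 = 467211.6 N

467211.6


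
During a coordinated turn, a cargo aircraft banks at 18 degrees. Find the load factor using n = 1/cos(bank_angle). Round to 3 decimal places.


Step 1: Convert 18 degrees to radians = 0.314159
Step 2: cos(18 deg) = 0.951057
Step 3: n = 1 / 0.951057 = 1.051

1.051


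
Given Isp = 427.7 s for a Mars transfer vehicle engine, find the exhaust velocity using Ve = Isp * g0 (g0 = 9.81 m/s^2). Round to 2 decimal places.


Step 1: Ve = Isp * g0 = 427.7 * 9.81
Step 2: Ve = 4195.74 m/s

4195.74


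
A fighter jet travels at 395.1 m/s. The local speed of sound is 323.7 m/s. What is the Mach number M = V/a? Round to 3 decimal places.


Step 1: M = V / a = 395.1 / 323.7
Step 2: M = 1.221

1.221


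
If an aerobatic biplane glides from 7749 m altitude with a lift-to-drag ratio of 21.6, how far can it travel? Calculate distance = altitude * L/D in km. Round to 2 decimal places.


Step 1: Glide distance = altitude * L/D = 7749 * 21.6 = 167378.4 m
Step 2: Convert to km: 167378.4 / 1000 = 167.38 km

167.38


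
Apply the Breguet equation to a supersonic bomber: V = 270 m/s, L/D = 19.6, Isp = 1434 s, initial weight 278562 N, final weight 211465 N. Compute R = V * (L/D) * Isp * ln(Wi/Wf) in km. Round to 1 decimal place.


Step 1: Coefficient = V * (L/D) * Isp = 270 * 19.6 * 1434 = 7588728.0 m
Step 2: Wi/Wf = 278562 / 211465 = 1.317296
Step 3: ln(1.317296) = 0.275581
Step 4: R = 7588728.0 * 0.275581 = 2091310.4 m = 2091.3 km

2091.3


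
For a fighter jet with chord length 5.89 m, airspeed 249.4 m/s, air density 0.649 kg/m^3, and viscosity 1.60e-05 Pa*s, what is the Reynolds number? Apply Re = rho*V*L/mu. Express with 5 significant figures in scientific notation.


Step 1: Numerator = rho * V * L = 0.649 * 249.4 * 5.89 = 953.358934
Step 2: Re = 953.358934 / 1.60e-05
Step 3: Re = 5.9585e+07

5.9585e+07


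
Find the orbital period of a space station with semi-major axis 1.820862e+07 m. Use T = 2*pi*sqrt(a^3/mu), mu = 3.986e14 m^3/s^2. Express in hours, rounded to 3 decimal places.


Step 1: a^3 / mu = 6.037138e+21 / 3.986e14 = 1.514586e+07
Step 2: sqrt(1.514586e+07) = 3891.7676 s
Step 3: T = 2*pi * 3891.7676 = 24452.7 s
Step 4: T in hours = 24452.7 / 3600 = 6.792 hours

6.792


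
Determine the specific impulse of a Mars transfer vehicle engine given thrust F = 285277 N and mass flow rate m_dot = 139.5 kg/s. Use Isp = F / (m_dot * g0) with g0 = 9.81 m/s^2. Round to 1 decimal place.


Step 1: m_dot * g0 = 139.5 * 9.81 = 1368.5
Step 2: Isp = 285277 / 1368.5 = 208.5 s

208.5


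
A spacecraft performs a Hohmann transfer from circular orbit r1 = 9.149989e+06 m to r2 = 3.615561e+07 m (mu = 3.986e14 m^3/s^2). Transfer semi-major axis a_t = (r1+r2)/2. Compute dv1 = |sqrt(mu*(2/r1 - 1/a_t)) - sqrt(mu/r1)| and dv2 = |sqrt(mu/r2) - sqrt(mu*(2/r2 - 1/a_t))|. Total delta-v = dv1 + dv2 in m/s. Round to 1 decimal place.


Step 1: Transfer semi-major axis a_t = (9.149989e+06 + 3.615561e+07) / 2 = 2.265280e+07 m
Step 2: v1 (circular at r1) = sqrt(mu/r1) = 6600.22 m/s
Step 3: v_t1 = sqrt(mu*(2/r1 - 1/a_t)) = 8338.45 m/s
Step 4: dv1 = |8338.45 - 6600.22| = 1738.23 m/s
Step 5: v2 (circular at r2) = 3320.33 m/s, v_t2 = 2110.23 m/s
Step 6: dv2 = |3320.33 - 2110.23| = 1210.09 m/s
Step 7: Total delta-v = 1738.23 + 1210.09 = 2948.3 m/s

2948.3


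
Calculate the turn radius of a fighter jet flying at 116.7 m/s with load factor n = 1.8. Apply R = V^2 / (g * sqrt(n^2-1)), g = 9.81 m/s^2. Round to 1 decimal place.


Step 1: V^2 = 116.7^2 = 13618.89
Step 2: n^2 - 1 = 1.8^2 - 1 = 2.24
Step 3: sqrt(2.24) = 1.496663
Step 4: R = 13618.89 / (9.81 * 1.496663) = 927.6 m

927.6


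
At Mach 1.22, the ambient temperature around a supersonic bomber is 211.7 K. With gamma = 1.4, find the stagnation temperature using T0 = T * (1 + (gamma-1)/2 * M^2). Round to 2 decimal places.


Step 1: (gamma-1)/2 = 0.2
Step 2: M^2 = 1.4884
Step 3: 1 + 0.2 * 1.4884 = 1.29768
Step 4: T0 = 211.7 * 1.29768 = 274.72 K

274.72


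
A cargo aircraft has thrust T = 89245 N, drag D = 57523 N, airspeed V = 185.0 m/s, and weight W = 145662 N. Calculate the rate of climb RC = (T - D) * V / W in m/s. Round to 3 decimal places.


Step 1: Excess thrust = T - D = 89245 - 57523 = 31722 N
Step 2: Excess power = 31722 * 185.0 = 5868570.0 W
Step 3: RC = 5868570.0 / 145662 = 40.289 m/s

40.289


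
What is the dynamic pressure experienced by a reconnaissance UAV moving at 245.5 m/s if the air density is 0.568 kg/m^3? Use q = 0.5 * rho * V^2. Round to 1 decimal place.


Step 1: V^2 = 245.5^2 = 60270.25
Step 2: q = 0.5 * 0.568 * 60270.25
Step 3: q = 17116.8 Pa

17116.8


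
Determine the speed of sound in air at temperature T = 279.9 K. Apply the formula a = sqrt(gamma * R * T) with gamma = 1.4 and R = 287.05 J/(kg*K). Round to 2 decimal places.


Step 1: gamma * R * T = 1.4 * 287.05 * 279.9 = 112483.413
Step 2: a = sqrt(112483.413) = 335.39 m/s

335.39


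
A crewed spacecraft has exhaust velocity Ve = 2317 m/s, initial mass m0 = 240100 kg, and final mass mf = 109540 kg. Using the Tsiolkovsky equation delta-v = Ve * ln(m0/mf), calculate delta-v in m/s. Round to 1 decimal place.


Step 1: Mass ratio m0/mf = 240100 / 109540 = 2.191893
Step 2: ln(2.191893) = 0.784766
Step 3: delta-v = 2317 * 0.784766 = 1818.3 m/s

1818.3


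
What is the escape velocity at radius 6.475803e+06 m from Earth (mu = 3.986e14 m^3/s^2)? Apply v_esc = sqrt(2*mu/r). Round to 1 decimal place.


Step 1: 2*mu/r = 2 * 3.986e14 / 6.475803e+06 = 123104424.2699
Step 2: v_esc = sqrt(123104424.2699) = 11095.2 m/s

11095.2


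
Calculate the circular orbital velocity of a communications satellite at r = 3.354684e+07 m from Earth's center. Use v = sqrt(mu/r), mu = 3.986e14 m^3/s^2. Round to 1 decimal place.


Step 1: mu / r = 3.986e14 / 3.354684e+07 = 11881894.092
Step 2: v = sqrt(11881894.092) = 3447.0 m/s

3447.0


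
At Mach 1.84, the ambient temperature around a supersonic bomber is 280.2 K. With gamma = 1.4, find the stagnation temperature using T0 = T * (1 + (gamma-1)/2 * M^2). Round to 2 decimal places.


Step 1: (gamma-1)/2 = 0.2
Step 2: M^2 = 3.3856
Step 3: 1 + 0.2 * 3.3856 = 1.67712
Step 4: T0 = 280.2 * 1.67712 = 469.93 K

469.93


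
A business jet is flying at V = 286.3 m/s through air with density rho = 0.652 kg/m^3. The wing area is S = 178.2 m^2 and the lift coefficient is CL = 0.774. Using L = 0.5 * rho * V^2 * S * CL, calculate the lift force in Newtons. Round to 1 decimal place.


Step 1: Calculate dynamic pressure q = 0.5 * 0.652 * 286.3^2 = 0.5 * 0.652 * 81967.69 = 26721.4669 Pa
Step 2: Multiply by wing area and lift coefficient: L = 26721.4669 * 178.2 * 0.774
Step 3: L = 4761765.4087 * 0.774 = 3685606.4 N

3685606.4


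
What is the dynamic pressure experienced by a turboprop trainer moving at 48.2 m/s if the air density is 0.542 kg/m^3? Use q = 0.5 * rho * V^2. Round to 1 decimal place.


Step 1: V^2 = 48.2^2 = 2323.24
Step 2: q = 0.5 * 0.542 * 2323.24
Step 3: q = 629.6 Pa

629.6


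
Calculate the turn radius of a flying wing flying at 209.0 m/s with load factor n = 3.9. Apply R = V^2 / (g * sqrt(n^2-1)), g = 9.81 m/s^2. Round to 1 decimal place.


Step 1: V^2 = 209.0^2 = 43681.0
Step 2: n^2 - 1 = 3.9^2 - 1 = 14.21
Step 3: sqrt(14.21) = 3.769615
Step 4: R = 43681.0 / (9.81 * 3.769615) = 1181.2 m

1181.2


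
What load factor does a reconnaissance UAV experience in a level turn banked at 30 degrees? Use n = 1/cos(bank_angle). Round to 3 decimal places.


Step 1: Convert 30 degrees to radians = 0.523599
Step 2: cos(30 deg) = 0.866025
Step 3: n = 1 / 0.866025 = 1.155

1.155


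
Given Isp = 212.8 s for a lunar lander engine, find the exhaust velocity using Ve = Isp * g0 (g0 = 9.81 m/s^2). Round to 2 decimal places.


Step 1: Ve = Isp * g0 = 212.8 * 9.81
Step 2: Ve = 2087.57 m/s

2087.57


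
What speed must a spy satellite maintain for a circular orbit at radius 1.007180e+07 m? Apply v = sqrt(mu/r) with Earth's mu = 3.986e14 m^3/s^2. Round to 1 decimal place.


Step 1: mu / r = 3.986e14 / 1.007180e+07 = 39575845.4298
Step 2: v = sqrt(39575845.4298) = 6290.9 m/s

6290.9


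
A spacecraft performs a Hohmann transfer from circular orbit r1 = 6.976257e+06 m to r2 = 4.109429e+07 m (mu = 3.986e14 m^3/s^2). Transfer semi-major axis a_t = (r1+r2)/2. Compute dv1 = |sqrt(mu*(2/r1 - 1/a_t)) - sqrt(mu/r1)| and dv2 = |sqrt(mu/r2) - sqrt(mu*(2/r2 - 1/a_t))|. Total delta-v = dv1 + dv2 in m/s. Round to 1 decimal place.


Step 1: Transfer semi-major axis a_t = (6.976257e+06 + 4.109429e+07) / 2 = 2.403527e+07 m
Step 2: v1 (circular at r1) = sqrt(mu/r1) = 7558.88 m/s
Step 3: v_t1 = sqrt(mu*(2/r1 - 1/a_t)) = 9883.79 m/s
Step 4: dv1 = |9883.79 - 7558.88| = 2324.91 m/s
Step 5: v2 (circular at r2) = 3114.43 m/s, v_t2 = 1677.89 m/s
Step 6: dv2 = |3114.43 - 1677.89| = 1436.53 m/s
Step 7: Total delta-v = 2324.91 + 1436.53 = 3761.4 m/s

3761.4


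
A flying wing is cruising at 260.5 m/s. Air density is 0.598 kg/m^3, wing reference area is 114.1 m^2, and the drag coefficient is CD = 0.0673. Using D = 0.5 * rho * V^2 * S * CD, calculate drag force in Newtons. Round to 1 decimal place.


Step 1: Dynamic pressure q = 0.5 * 0.598 * 260.5^2 = 20290.2147 Pa
Step 2: Drag D = q * S * CD = 20290.2147 * 114.1 * 0.0673
Step 3: D = 155807.1 N

155807.1


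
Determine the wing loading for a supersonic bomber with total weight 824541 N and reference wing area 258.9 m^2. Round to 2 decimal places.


Step 1: Wing loading = W / S = 824541 / 258.9
Step 2: Wing loading = 3184.79 N/m^2

3184.79


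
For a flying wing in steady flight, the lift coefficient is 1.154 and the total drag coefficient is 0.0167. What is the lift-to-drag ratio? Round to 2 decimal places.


Step 1: L/D = CL / CD = 1.154 / 0.0167
Step 2: L/D = 69.10

69.10


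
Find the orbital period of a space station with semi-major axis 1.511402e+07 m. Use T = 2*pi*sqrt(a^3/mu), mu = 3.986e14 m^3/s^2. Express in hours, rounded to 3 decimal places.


Step 1: a^3 / mu = 3.452550e+21 / 3.986e14 = 8.661691e+06
Step 2: sqrt(8.661691e+06) = 2943.0751 s
Step 3: T = 2*pi * 2943.0751 = 18491.89 s
Step 4: T in hours = 18491.89 / 3600 = 5.137 hours

5.137


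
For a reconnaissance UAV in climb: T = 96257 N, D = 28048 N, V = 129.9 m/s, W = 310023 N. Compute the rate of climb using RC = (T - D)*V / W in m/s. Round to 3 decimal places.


Step 1: Excess thrust = T - D = 96257 - 28048 = 68209 N
Step 2: Excess power = 68209 * 129.9 = 8860349.1 W
Step 3: RC = 8860349.1 / 310023 = 28.580 m/s

28.580


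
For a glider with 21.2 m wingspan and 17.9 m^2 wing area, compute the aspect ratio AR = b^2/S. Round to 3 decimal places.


Step 1: b^2 = 21.2^2 = 449.44
Step 2: AR = 449.44 / 17.9 = 25.108

25.108


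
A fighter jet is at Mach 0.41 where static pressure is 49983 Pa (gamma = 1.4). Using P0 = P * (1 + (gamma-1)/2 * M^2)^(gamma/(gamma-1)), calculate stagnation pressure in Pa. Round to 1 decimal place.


Step 1: (gamma-1)/2 * M^2 = 0.2 * 0.1681 = 0.03362
Step 2: 1 + 0.03362 = 1.03362
Step 3: Exponent gamma/(gamma-1) = 3.5
Step 4: P0 = 49983 * 1.03362^3.5 = 56115.8 Pa

56115.8


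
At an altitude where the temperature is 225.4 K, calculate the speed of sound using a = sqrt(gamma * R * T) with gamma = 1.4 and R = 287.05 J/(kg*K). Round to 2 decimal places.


Step 1: gamma * R * T = 1.4 * 287.05 * 225.4 = 90581.498
Step 2: a = sqrt(90581.498) = 300.97 m/s

300.97


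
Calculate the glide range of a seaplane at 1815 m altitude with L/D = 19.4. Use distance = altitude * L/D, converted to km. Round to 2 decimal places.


Step 1: Glide distance = altitude * L/D = 1815 * 19.4 = 35211.0 m
Step 2: Convert to km: 35211.0 / 1000 = 35.21 km

35.21


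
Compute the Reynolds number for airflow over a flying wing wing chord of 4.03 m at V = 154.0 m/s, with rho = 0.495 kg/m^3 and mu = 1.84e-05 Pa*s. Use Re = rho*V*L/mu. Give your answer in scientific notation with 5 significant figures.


Step 1: Numerator = rho * V * L = 0.495 * 154.0 * 4.03 = 307.2069
Step 2: Re = 307.2069 / 1.84e-05
Step 3: Re = 1.6696e+07

1.6696e+07


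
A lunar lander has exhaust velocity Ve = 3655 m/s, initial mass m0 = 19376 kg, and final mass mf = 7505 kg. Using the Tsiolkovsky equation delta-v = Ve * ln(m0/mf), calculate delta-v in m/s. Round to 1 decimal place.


Step 1: Mass ratio m0/mf = 19376 / 7505 = 2.581746
Step 2: ln(2.581746) = 0.948466
Step 3: delta-v = 3655 * 0.948466 = 3466.6 m/s

3466.6


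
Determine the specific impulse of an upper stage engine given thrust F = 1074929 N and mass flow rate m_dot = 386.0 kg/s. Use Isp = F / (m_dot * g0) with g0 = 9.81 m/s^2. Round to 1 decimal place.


Step 1: m_dot * g0 = 386.0 * 9.81 = 3786.66
Step 2: Isp = 1074929 / 3786.66 = 283.9 s

283.9


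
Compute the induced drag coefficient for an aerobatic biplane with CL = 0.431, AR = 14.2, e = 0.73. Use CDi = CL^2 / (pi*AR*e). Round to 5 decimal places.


Step 1: CL^2 = 0.431^2 = 0.185761
Step 2: pi * AR * e = 3.14159 * 14.2 * 0.73 = 32.565749
Step 3: CDi = 0.185761 / 32.565749 = 0.00570

0.00570


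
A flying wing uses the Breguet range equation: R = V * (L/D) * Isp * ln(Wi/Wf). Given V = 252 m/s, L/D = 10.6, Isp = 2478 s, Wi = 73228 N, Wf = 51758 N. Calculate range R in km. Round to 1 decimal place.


Step 1: Coefficient = V * (L/D) * Isp = 252 * 10.6 * 2478 = 6619233.6 m
Step 2: Wi/Wf = 73228 / 51758 = 1.414815
Step 3: ln(1.414815) = 0.346999
Step 4: R = 6619233.6 * 0.346999 = 2296866.5 m = 2296.9 km

2296.9


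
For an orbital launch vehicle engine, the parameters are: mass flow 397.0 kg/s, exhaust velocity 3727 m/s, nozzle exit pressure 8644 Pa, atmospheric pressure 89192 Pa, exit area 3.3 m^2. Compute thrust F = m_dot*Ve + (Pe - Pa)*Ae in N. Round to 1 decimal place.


Step 1: Momentum thrust = m_dot * Ve = 397.0 * 3727 = 1479619.0 N
Step 2: Pressure thrust = (Pe - Pa) * Ae = (8644 - 89192) * 3.3 = -265808.4 N
Step 3: Total thrust F = 1479619.0 + -265808.4 = 1213810.6 N

1213810.6


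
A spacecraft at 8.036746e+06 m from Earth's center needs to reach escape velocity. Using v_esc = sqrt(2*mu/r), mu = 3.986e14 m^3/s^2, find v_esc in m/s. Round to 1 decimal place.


Step 1: 2*mu/r = 2 * 3.986e14 / 8.036746e+06 = 99194375.435
Step 2: v_esc = sqrt(99194375.435) = 9959.6 m/s

9959.6


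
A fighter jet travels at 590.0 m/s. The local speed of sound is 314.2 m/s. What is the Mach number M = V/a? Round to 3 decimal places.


Step 1: M = V / a = 590.0 / 314.2
Step 2: M = 1.878

1.878


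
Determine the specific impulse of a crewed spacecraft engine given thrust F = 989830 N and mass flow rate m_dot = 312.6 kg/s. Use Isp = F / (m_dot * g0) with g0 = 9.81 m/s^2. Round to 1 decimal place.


Step 1: m_dot * g0 = 312.6 * 9.81 = 3066.61
Step 2: Isp = 989830 / 3066.61 = 322.8 s

322.8


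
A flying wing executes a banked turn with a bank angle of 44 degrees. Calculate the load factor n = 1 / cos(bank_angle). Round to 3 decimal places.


Step 1: Convert 44 degrees to radians = 0.767945
Step 2: cos(44 deg) = 0.71934
Step 3: n = 1 / 0.71934 = 1.390

1.390


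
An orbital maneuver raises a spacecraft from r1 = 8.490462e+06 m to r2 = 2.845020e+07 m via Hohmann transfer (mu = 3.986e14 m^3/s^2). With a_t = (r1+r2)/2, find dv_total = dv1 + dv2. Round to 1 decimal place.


Step 1: Transfer semi-major axis a_t = (8.490462e+06 + 2.845020e+07) / 2 = 1.847033e+07 m
Step 2: v1 (circular at r1) = sqrt(mu/r1) = 6851.77 m/s
Step 3: v_t1 = sqrt(mu*(2/r1 - 1/a_t)) = 8503.71 m/s
Step 4: dv1 = |8503.71 - 6851.77| = 1651.93 m/s
Step 5: v2 (circular at r2) = 3743.05 m/s, v_t2 = 2537.78 m/s
Step 6: dv2 = |3743.05 - 2537.78| = 1205.27 m/s
Step 7: Total delta-v = 1651.93 + 1205.27 = 2857.2 m/s

2857.2


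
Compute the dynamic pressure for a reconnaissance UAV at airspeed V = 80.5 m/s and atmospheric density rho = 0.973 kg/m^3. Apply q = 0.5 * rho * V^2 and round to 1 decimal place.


Step 1: V^2 = 80.5^2 = 6480.25
Step 2: q = 0.5 * 0.973 * 6480.25
Step 3: q = 3152.6 Pa

3152.6


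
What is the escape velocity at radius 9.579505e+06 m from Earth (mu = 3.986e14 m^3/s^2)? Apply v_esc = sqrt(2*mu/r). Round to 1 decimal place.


Step 1: 2*mu/r = 2 * 3.986e14 / 9.579505e+06 = 83219331.2702
Step 2: v_esc = sqrt(83219331.2702) = 9122.5 m/s

9122.5


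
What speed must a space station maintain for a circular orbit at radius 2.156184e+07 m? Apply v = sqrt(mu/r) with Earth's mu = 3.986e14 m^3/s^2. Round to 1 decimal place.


Step 1: mu / r = 3.986e14 / 2.156184e+07 = 18486362.9449
Step 2: v = sqrt(18486362.9449) = 4299.6 m/s

4299.6


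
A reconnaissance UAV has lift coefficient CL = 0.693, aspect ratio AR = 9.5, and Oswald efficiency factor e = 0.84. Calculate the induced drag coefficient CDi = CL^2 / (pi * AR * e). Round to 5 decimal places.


Step 1: CL^2 = 0.693^2 = 0.480249
Step 2: pi * AR * e = 3.14159 * 9.5 * 0.84 = 25.069909
Step 3: CDi = 0.480249 / 25.069909 = 0.01916

0.01916


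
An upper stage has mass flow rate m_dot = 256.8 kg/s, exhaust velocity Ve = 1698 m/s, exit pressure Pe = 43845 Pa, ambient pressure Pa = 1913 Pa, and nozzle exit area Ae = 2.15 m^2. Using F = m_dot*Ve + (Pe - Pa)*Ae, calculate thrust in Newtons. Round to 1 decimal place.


Step 1: Momentum thrust = m_dot * Ve = 256.8 * 1698 = 436046.4 N
Step 2: Pressure thrust = (Pe - Pa) * Ae = (43845 - 1913) * 2.15 = 90153.80 N
Step 3: Total thrust F = 436046.4 + 90153.80 = 526200.2 N

526200.2


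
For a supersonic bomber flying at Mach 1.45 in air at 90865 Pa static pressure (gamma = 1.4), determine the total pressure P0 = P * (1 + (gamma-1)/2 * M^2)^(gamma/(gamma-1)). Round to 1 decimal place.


Step 1: (gamma-1)/2 * M^2 = 0.2 * 2.1025 = 0.4205
Step 2: 1 + 0.4205 = 1.4205
Step 3: Exponent gamma/(gamma-1) = 3.5
Step 4: P0 = 90865 * 1.4205^3.5 = 310413.8 Pa

310413.8


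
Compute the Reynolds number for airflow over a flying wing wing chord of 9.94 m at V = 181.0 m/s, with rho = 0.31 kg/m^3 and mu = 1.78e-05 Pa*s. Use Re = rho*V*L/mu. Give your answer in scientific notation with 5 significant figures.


Step 1: Numerator = rho * V * L = 0.31 * 181.0 * 9.94 = 557.7334
Step 2: Re = 557.7334 / 1.78e-05
Step 3: Re = 3.1333e+07

3.1333e+07


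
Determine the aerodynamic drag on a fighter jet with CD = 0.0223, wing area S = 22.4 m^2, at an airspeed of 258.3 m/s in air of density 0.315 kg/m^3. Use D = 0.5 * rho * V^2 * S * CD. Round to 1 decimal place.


Step 1: Dynamic pressure q = 0.5 * 0.315 * 258.3^2 = 10508.2252 Pa
Step 2: Drag D = q * S * CD = 10508.2252 * 22.4 * 0.0223
Step 3: D = 5249.1 N

5249.1


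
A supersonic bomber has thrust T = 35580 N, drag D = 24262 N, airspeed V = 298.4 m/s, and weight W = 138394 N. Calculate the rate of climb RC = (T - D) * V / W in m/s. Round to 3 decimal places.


Step 1: Excess thrust = T - D = 35580 - 24262 = 11318 N
Step 2: Excess power = 11318 * 298.4 = 3377291.2 W
Step 3: RC = 3377291.2 / 138394 = 24.403 m/s

24.403


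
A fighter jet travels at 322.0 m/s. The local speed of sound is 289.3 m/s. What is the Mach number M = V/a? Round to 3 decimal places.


Step 1: M = V / a = 322.0 / 289.3
Step 2: M = 1.113

1.113


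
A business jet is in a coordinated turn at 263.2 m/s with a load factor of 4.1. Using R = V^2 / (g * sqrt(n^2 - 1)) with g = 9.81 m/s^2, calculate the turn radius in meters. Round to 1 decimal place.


Step 1: V^2 = 263.2^2 = 69274.24
Step 2: n^2 - 1 = 4.1^2 - 1 = 15.81
Step 3: sqrt(15.81) = 3.976179
Step 4: R = 69274.24 / (9.81 * 3.976179) = 1776.0 m

1776.0


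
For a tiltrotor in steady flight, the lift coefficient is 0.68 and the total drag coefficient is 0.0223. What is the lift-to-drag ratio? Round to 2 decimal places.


Step 1: L/D = CL / CD = 0.68 / 0.0223
Step 2: L/D = 30.49

30.49


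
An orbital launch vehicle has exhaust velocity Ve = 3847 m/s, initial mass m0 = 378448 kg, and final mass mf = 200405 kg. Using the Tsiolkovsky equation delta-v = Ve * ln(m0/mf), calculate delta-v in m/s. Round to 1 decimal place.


Step 1: Mass ratio m0/mf = 378448 / 200405 = 1.888416
Step 2: ln(1.888416) = 0.635738
Step 3: delta-v = 3847 * 0.635738 = 2445.7 m/s

2445.7
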